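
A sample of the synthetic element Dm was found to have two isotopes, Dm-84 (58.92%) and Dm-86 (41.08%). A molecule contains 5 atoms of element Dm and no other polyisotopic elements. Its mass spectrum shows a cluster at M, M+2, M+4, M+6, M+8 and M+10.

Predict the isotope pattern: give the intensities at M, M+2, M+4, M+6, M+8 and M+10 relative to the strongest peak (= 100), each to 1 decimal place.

Each Dm atom is independently Dm-84 (p = 0.5892) or Dm-86 (q = 0.4108); the cluster is the binomial expansion (p + q)^5.
P(M) = 0.5892^5 = 0.071009
P(M+2) = 5 × 0.5892^4 × 0.4108^1 = 0.247543
P(M+4) = 10 × 0.5892^3 × 0.4108^2 = 0.345183
P(M+6) = 10 × 0.5892^2 × 0.4108^3 = 0.240667
P(M+8) = 5 × 0.5892^1 × 0.4108^4 = 0.083899
P(M+10) = 0.4108^5 = 0.011699
The M+4 peak is largest (0.345183); scaling to 100 gives 20.6 : 71.7 : 100.0 : 69.7 : 24.3 : 3.4.

20.6 : 71.7 : 100.0 : 69.7 : 24.3 : 3.4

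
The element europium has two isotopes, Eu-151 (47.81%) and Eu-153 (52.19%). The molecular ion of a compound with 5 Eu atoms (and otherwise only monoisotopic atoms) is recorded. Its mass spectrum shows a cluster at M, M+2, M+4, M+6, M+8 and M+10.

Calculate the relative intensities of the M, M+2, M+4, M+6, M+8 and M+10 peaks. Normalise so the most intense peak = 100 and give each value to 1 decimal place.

7.7 : 42.0 : 91.6 : 100.0 : 54.6 : 11.9

Expanding (0.4781 + 0.5219)^5:
P(M) = 0.4781^5 = 0.024980
P(M+2) = 5 × 0.4781^4 × 0.5219^1 = 0.136343
P(M+4) = 10 × 0.4781^3 × 0.5219^2 = 0.297667
P(M+6) = 10 × 0.4781^2 × 0.5219^3 = 0.324937
P(M+8) = 5 × 0.4781^1 × 0.5219^4 = 0.177353
P(M+10) = 0.5219^5 = 0.038720
The M+6 peak is largest (0.324937); scaling to 100 gives 7.7 : 42.0 : 91.6 : 100.0 : 54.6 : 11.9.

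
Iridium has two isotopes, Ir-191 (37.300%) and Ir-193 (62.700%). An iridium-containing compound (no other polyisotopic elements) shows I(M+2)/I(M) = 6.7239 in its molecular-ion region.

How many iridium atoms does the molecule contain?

For n independent Ir atoms, I(M+2)/I(M) = n · (abundance Ir-193) / (abundance Ir-191) = n · 0.62700/0.37300.
n = 6.7239 × 0.37300/0.62700 = 4.00 ≈ 4

4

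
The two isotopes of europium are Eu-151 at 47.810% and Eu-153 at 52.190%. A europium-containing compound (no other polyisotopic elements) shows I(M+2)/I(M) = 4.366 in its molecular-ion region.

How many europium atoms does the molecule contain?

The M+2/M ratio from n Eu atoms is n · q/p = n · 0.52190/0.47810.
n = 4.366 × 0.47810/0.52190 = 4.00 ≈ 4

4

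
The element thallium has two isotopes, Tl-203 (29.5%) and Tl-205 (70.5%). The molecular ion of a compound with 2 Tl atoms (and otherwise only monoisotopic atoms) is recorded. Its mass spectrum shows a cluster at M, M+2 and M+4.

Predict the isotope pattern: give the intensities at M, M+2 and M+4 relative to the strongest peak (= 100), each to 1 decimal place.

17.5 : 83.7 : 100.0

Expanding (0.295 + 0.705)^2:
P(M) = 0.295^2 = 0.087025
P(M+2) = 2 × 0.295^1 × 0.705^1 = 0.415950
P(M+4) = 0.705^2 = 0.497025
The M+4 peak is largest (0.497025); scaling to 100 gives 17.5 : 83.7 : 100.0.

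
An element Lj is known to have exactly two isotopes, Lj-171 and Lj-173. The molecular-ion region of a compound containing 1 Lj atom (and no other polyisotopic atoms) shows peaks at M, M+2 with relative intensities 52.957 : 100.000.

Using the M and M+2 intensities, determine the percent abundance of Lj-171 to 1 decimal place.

If p is the fraction of Lj that is Lj-171, then I(M+2)/I(M) = [C(1,1)·p^0·(1−p)] / p^1 = 1·(1−p)/p = 100.000/52.957 = 1.8883
(1−p)/p = 1.8883/1 = 1.8883  ⇒  p = 1/(1 + 1.8883) = 0.3462
Lj-171: 34.6%, Lj-173: 65.4%.

34.6%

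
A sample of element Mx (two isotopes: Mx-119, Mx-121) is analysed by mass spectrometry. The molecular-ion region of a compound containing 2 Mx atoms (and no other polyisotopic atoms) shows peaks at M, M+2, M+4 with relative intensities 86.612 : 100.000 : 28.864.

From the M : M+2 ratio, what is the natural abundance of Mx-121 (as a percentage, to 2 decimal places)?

Let p = fractional abundance of Mx-119. I(M+2)/I(M) = [C(2,1)·p^1·(1−p)] / p^2 = 2·(1−p)/p = 100.000/86.612 = 1.1546
(1−p)/p = 1.1546/2 = 0.5773  ⇒  p = 1/(1 + 0.5773) = 0.6340
Mx-119: 63.40%, Mx-121: 36.60%.

36.60%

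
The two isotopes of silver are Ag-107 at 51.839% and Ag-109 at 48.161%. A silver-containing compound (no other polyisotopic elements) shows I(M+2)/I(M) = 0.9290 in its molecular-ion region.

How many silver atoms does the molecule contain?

For n independent Ag atoms, I(M+2)/I(M) = n · (abundance Ag-109) / (abundance Ag-107) = n · 0.48161/0.51839.
n = 0.9290 × 0.51839/0.48161 = 1.00 ≈ 1

1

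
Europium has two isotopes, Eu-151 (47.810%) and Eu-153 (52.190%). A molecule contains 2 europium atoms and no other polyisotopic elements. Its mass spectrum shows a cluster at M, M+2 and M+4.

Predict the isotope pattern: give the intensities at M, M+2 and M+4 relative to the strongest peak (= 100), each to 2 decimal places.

Each Eu atom is independently Eu-151 (p = 0.47810) or Eu-153 (q = 0.52190); the cluster is the binomial expansion (p + q)^2.
P(M) = 0.47810^2 = 0.228580
P(M+2) = 2 × 0.47810^1 × 0.52190^1 = 0.499041
P(M+4) = 0.52190^2 = 0.272380
The M+2 peak is largest (0.499041); scaling to 100 gives 45.80 : 100.00 : 54.58.

45.80 : 100.00 : 54.58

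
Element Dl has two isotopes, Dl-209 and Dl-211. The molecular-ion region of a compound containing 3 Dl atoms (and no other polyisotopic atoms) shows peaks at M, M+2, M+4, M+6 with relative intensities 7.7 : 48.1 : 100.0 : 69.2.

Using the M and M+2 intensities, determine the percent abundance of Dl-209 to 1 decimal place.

32.4%

Write p for the Dl-209 fraction. I(M+2)/I(M) = [C(3,1)·p^2·(1−p)] / p^3 = 3·(1−p)/p = 48.1/7.7 = 6.2468
(1−p)/p = 6.2468/3 = 2.0823  ⇒  p = 1/(1 + 2.0823) = 0.3244
Dl-209: 32.4%, Dl-211: 67.6%.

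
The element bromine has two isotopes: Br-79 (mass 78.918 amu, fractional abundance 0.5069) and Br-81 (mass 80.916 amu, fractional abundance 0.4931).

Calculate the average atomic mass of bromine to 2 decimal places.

79.90 amu

Ar = Σ fᵢ·mᵢ = 0.5069 × 78.918 + 0.4931 × 80.916
= 40.0035 + 39.8997 = 79.9032 amu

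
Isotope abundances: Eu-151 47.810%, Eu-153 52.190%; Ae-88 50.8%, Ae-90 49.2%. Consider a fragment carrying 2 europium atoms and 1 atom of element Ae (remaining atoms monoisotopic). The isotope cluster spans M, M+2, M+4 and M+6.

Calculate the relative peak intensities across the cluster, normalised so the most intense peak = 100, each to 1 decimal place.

30.2 : 95.3 : 100.0 : 34.9

Europium pattern (n=2): 0.22857961 : 0.49904078 : 0.27237961
Element Ae pattern (n=1): 0.5080 : 0.4920
Convolve the two distributions (both contribute in 2-u steps):
  M: 0.22857961×0.5080 = 0.116118
  M+2: 0.22857961×0.4920 + 0.49904078×0.5080 = 0.365974
  M+4: 0.49904078×0.4920 + 0.27237961×0.5080 = 0.383897
  M+6: 0.27237961×0.4920 = 0.134011
Scale to base peak (0.383897) = 100: 30.2 : 95.3 : 100.0 : 34.9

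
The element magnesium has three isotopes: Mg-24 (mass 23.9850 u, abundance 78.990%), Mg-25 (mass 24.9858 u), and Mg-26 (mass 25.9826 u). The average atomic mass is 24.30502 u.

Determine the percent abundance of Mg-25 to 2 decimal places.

The remaining 21.010% is split between Mg-25 (fraction x) and Mg-26 (fraction 0.21010 − x).
Substituting: 24.9858x + 25.9826(0.21010 − x) = 5.3592685
(24.9858 − 25.9826)x = -0.09967576  ⇒  x = 0.10000, y = 0.11010
Mg-25: 10.00%, Mg-26: 11.01%.

10.00%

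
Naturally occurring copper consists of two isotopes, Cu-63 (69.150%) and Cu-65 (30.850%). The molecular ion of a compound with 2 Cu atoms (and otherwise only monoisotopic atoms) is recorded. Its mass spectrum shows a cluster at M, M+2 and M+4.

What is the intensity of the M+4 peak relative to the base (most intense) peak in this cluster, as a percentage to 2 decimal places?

19.90%

Binomial terms of (0.69150 + 0.30850)^2: M 0.4782, M+2 0.4267, M+4 0.0952 → M is the base peak.
P(M) = C(2,0) × 0.69150^2 × 0.30850^0 = 1 × 0.47817225 × 1.0000 = 0.478172 (base)
P(M+4) = C(2,2) × 0.69150^0 × 0.30850^2 = 1 × 1.0000 × 0.09517225 = 0.095172
Relative intensity = 0.095172 / 0.478172 × 100 = 19.90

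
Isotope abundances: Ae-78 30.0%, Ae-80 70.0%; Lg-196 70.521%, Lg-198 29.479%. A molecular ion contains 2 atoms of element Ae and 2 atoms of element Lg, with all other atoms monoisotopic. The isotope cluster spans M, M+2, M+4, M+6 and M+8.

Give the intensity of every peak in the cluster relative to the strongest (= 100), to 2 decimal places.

Element Ae pattern (n=2): 0.0900 : 0.4200 : 0.4900
Element Lg pattern (n=2): 0.49732114 : 0.41577771 : 0.08690114
Convolve the two distributions (both contribute in 2-u steps):
  M: 0.0900×0.49732114 = 0.044759
  M+2: 0.0900×0.41577771 + 0.4200×0.49732114 = 0.246295
  M+4: 0.0900×0.08690114 + 0.4200×0.41577771 + 0.4900×0.49732114 = 0.426135
  M+6: 0.4200×0.08690114 + 0.4900×0.41577771 = 0.240230
  M+8: 0.4900×0.08690114 = 0.042582
Scale to base peak (0.426135) = 100: 10.50 : 57.80 : 100.00 : 56.37 : 9.99

10.50 : 57.80 : 100.00 : 56.37 : 9.99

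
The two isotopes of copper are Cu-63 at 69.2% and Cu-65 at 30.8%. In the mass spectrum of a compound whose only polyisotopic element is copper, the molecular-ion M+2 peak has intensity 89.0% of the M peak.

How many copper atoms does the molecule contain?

The M+2/M ratio from n Cu atoms is n · q/p = n · 0.308/0.692.
n = 0.890 × 0.692/0.308 = 2.00 ≈ 2

2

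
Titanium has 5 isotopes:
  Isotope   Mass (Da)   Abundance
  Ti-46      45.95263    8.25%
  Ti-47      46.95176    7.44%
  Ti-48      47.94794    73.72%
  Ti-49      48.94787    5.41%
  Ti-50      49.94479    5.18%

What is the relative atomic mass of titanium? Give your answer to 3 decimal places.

The abundance-weighted mean is 0.0825 × 45.95263 + 0.0744 × 46.95176 + 0.7372 × 47.94794 + 0.0541 × 48.94787 + 0.0518 × 49.94479
= 3.791092 + 3.493211 + 35.347221 + 2.648080 + 2.587140 = 47.866744 Da

47.867 Da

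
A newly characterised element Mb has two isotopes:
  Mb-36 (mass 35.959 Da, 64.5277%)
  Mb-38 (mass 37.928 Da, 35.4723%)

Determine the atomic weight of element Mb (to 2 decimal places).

36.66 Da

Weight each isotope mass by its fractional abundance: 0.645277 × 35.959 + 0.354723 × 37.928
= 23.2035 + 13.4539 = 36.6574 Da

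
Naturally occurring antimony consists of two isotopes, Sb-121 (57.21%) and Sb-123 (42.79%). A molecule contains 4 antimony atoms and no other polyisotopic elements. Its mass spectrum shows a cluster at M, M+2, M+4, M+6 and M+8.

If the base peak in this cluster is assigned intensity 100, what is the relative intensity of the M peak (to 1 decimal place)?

Binomial terms of (0.5721 + 0.4279)^4: M 0.1071, M+2 0.3205, M+4 0.3596, M+6 0.1793, M+8 0.0335 → M+4 is the base peak.
P(M+4) = C(4,2) × 0.5721^2 × 0.4279^2 = 6 × 0.32729841 × 0.18309841 = 0.359567 (base)
P(M) = C(4,0) × 0.5721^4 × 0.4279^0 = 1 × 0.10712425 × 1.0000 = 0.107124
Relative intensity = 0.107124 / 0.359567 × 100 = 29.8

29.8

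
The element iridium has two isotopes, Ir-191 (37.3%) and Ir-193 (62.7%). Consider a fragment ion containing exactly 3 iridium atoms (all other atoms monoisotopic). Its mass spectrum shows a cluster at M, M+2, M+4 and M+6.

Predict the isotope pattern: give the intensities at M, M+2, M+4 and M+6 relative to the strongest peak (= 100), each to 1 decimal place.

11.8 : 59.5 : 100.0 : 56.0

Expanding (0.373 + 0.627)^3:
P(M) = 0.373^3 = 0.051895
P(M+2) = 3 × 0.373^2 × 0.627^1 = 0.261702
P(M+4) = 3 × 0.373^1 × 0.627^2 = 0.439911
P(M+6) = 0.627^3 = 0.246492
The M+4 peak is largest (0.439911); scaling to 100 gives 11.8 : 59.5 : 100.0 : 56.0.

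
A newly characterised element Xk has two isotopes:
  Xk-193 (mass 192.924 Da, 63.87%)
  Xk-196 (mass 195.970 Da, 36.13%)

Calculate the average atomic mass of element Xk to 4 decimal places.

Weight each isotope mass by its fractional abundance: 0.6387 × 192.924 + 0.3613 × 195.970
= 123.22056 + 70.80396 = 194.02452 Da

194.0245 Da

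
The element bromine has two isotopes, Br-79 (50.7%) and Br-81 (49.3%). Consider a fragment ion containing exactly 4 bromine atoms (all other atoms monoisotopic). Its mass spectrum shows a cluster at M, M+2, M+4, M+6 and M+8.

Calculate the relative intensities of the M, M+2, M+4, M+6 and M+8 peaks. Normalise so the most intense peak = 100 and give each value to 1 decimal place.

17.6 : 68.6 : 100.0 : 64.8 : 15.8

Each Br atom is independently Br-79 (p = 0.507) or Br-81 (q = 0.493); the cluster is the binomial expansion (p + q)^4.
P(M) = 0.507^4 = 0.066074
P(M+2) = 4 × 0.507^3 × 0.493^1 = 0.256999
P(M+4) = 6 × 0.507^2 × 0.493^2 = 0.374853
P(M+6) = 4 × 0.507^1 × 0.493^3 = 0.243001
P(M+8) = 0.493^4 = 0.059073
The M+4 peak is largest (0.374853); scaling to 100 gives 17.6 : 68.6 : 100.0 : 64.8 : 15.8.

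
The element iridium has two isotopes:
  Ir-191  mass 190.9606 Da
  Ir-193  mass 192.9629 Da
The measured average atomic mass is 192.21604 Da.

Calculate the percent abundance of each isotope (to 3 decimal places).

Ir-191: 37.300%, Ir-193: 62.700%

With x = fraction of Ir-191 (so Ir-193 is 1 − x):
190.9606·x + 192.9629·(1 − x) = 192.21604
(190.9606 − 192.9629)·x = 192.21604 − 192.9629
x = -0.74686 / -2.0023 = 0.37300 → 37.300% Ir-191, 62.700% Ir-193.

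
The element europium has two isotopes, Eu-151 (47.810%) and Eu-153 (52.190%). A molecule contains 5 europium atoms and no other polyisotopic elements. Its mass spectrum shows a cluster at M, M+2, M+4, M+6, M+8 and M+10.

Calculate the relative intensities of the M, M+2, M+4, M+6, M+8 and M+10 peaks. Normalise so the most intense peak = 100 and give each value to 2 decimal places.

7.69 : 41.96 : 91.61 : 100.00 : 54.58 : 11.92

The 5 Eu atoms are independent, so intensities follow the terms of (0.47810 + 0.52190)^5.
P(M) = 0.47810^5 = 0.024980
P(M+2) = 5 × 0.47810^4 × 0.52190^1 = 0.136343
P(M+4) = 10 × 0.47810^3 × 0.52190^2 = 0.297667
P(M+6) = 10 × 0.47810^2 × 0.52190^3 = 0.324937
P(M+8) = 5 × 0.47810^1 × 0.52190^4 = 0.177353
P(M+10) = 0.52190^5 = 0.038720
The M+6 peak is largest (0.324937); scaling to 100 gives 7.69 : 41.96 : 91.61 : 100.00 : 54.58 : 11.92.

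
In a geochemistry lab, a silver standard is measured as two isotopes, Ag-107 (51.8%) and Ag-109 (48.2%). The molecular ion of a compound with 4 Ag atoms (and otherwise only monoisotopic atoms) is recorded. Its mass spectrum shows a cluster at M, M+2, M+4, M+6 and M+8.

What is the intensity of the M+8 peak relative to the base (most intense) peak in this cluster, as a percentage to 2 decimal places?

Term probabilities: M 0.0720, M+2 0.2680, M+4 0.3740, M+6 0.2320, M+8 0.0540. Base peak = M+4.
P(M+4) = C(4,2) × 0.518^2 × 0.482^2 = 6 × 0.268324 × 0.232324 = 0.374029 (base)
P(M+8) = C(4,4) × 0.518^0 × 0.482^4 = 1 × 1.0000 × 0.05397444 = 0.053974
Relative intensity = 0.053974 / 0.374029 × 100 = 14.43

14.43%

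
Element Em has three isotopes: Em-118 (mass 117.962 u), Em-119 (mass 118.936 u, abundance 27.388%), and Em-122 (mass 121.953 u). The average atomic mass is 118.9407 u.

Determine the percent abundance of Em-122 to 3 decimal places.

Let x and y be the fractions of Em-118 and Em-122. Then x + y = 1 − 0.27388 = 0.72612 and 117.962x + 121.953y = 118.9407 − 0.27388×118.936 = 86.36650832.
Substituting: 117.962x + 121.953(0.72612 − x) = 86.36650832
(117.962 − 121.953)x = -2.18600404  ⇒  x = 0.54773, y = 0.17839
Em-118: 54.773%, Em-122: 17.839%.

17.839%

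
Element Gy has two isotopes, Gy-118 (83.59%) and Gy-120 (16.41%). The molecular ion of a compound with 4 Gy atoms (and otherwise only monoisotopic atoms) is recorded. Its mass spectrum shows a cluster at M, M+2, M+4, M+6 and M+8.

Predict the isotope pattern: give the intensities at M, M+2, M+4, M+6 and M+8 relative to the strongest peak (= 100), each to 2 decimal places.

100.00 : 78.53 : 23.12 : 3.03 : 0.15

Each Gy atom is independently Gy-118 (p = 0.8359) or Gy-120 (q = 0.1641); the cluster is the binomial expansion (p + q)^4.
P(M) = 0.8359^4 = 0.488222
P(M+2) = 4 × 0.8359^3 × 0.1641^1 = 0.383382
P(M+4) = 6 × 0.8359^2 × 0.1641^2 = 0.112896
P(M+6) = 4 × 0.8359^1 × 0.1641^3 = 0.014775
P(M+8) = 0.1641^4 = 0.000725
The M peak is largest (0.488222); scaling to 100 gives 100.00 : 78.53 : 23.12 : 3.03 : 0.15.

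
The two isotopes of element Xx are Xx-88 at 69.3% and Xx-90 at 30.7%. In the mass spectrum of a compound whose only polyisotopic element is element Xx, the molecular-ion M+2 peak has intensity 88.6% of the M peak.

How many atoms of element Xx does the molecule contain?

For n independent Xx atoms, I(M+2)/I(M) = n · (abundance Xx-90) / (abundance Xx-88) = n · 0.307/0.693.
n = 0.886 × 0.693/0.307 = 2.00 ≈ 2

2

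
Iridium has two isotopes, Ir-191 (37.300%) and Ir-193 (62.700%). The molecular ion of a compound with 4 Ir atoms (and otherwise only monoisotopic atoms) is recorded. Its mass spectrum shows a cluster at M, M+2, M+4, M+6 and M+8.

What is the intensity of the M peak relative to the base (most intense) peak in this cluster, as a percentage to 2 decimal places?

5.26%

Term probabilities: M 0.0194, M+2 0.1302, M+4 0.3282, M+6 0.3678, M+8 0.1546. Base peak = M+6.
P(M+6) = C(4,3) × 0.37300^1 × 0.62700^3 = 4 × 0.3730 × 0.24649188 = 0.367766 (base)
P(M) = C(4,0) × 0.37300^4 × 0.62700^0 = 1 × 0.01935688 × 1.0000 = 0.019357
Relative intensity = 0.019357 / 0.367766 × 100 = 5.26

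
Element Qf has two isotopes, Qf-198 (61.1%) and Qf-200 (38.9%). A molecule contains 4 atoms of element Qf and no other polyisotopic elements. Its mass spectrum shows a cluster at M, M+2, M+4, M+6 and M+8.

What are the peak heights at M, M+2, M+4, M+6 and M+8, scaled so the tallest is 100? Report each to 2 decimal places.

39.27 : 100.00 : 95.50 : 40.53 : 6.45

Each Qf atom is independently Qf-198 (p = 0.611) or Qf-200 (q = 0.389); the cluster is the binomial expansion (p + q)^4.
P(M) = 0.611^4 = 0.139369
P(M+2) = 4 × 0.611^3 × 0.389^1 = 0.354922
P(M+4) = 6 × 0.611^2 × 0.389^2 = 0.338948
P(M+6) = 4 × 0.611^1 × 0.389^3 = 0.143863
P(M+8) = 0.389^4 = 0.022898
The M+2 peak is largest (0.354922); scaling to 100 gives 39.27 : 100.00 : 95.50 : 40.53 : 6.45.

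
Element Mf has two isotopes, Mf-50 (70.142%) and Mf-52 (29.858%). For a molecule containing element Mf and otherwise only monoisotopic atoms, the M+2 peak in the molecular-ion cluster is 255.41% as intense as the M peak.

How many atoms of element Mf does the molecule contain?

6

With n Mf atoms, P(M+2)/P(M) = C(n,1)·p^(n−1)q / p^n = n·q/p = n · 0.29858/0.70142.
n = 2.5541 × 0.70142/0.29858 = 6.00 ≈ 6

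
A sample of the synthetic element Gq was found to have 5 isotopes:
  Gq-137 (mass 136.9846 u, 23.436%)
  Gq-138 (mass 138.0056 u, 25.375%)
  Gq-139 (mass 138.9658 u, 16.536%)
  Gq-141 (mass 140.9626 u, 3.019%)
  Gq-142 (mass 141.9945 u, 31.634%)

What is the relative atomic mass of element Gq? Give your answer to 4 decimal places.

Ar = Σ fᵢ·mᵢ = 0.23436 × 136.9846 + 0.25375 × 138.0056 + 0.16536 × 138.9658 + 0.03019 × 140.9626 + 0.31634 × 141.9945
= 32.10371 + 35.01892 + 22.97938 + 4.25566 + 44.91854 = 139.27621 u

139.2762 u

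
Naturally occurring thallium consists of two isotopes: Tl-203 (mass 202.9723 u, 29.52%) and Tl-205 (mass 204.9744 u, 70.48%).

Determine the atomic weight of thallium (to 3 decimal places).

204.383 u

Average mass = Σ (abundance × isotope mass) = 0.2952 × 202.9723 + 0.7048 × 204.9744
= 59.91742 + 144.46596 = 204.38338 u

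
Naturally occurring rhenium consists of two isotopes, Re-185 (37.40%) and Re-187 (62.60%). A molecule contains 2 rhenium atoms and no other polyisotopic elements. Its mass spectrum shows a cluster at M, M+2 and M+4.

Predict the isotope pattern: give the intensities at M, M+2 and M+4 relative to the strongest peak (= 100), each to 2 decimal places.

The 2 Re atoms are independent, so intensities follow the terms of (0.3740 + 0.6260)^2.
P(M) = 0.3740^2 = 0.139876
P(M+2) = 2 × 0.3740^1 × 0.6260^1 = 0.468248
P(M+4) = 0.6260^2 = 0.391876
The M+2 peak is largest (0.468248); scaling to 100 gives 29.87 : 100.00 : 83.69.

29.87 : 100.00 : 83.69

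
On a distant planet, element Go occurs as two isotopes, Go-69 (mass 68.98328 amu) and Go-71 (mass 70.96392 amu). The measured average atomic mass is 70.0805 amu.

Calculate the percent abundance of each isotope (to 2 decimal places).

Go-69: 44.60%, Go-71: 55.40%

With x = fraction of Go-69 (so Go-71 is 1 − x):
68.98328·x + 70.96392·(1 − x) = 70.0805
(68.98328 − 70.96392)·x = 70.0805 − 70.96392
x = -0.88342 / -1.98064 = 0.44603 → 44.60% Go-69, 55.40% Go-71.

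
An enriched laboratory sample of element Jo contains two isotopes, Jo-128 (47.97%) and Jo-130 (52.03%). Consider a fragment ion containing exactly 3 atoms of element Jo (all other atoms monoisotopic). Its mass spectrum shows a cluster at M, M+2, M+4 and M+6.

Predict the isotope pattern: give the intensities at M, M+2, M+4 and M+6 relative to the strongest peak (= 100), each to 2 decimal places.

Expanding (0.4797 + 0.5203)^3:
P(M) = 0.4797^3 = 0.110385
P(M+2) = 3 × 0.4797^2 × 0.5203^1 = 0.359182
P(M+4) = 3 × 0.4797^1 × 0.5203^2 = 0.389582
P(M+6) = 0.5203^3 = 0.140852
The M+4 peak is largest (0.389582); scaling to 100 gives 28.33 : 92.20 : 100.00 : 36.15.

28.33 : 92.20 : 100.00 : 36.15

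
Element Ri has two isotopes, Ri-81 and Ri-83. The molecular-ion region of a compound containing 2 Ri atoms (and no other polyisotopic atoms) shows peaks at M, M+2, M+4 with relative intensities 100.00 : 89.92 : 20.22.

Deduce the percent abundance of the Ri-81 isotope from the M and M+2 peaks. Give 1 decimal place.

Let p = fractional abundance of Ri-81. I(M+2)/I(M) = [C(2,1)·p^1·(1−p)] / p^2 = 2·(1−p)/p = 89.92/100.00 = 0.8992
(1−p)/p = 0.8992/2 = 0.4496  ⇒  p = 1/(1 + 0.4496) = 0.6898
Ri-81: 69.0%, Ri-83: 31.0%.

69.0%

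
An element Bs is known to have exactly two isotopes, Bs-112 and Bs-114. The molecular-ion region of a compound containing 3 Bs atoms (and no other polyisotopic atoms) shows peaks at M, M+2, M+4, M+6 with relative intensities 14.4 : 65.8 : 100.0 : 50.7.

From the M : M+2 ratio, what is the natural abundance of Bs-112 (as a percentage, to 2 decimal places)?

Let p = fractional abundance of Bs-112. I(M+2)/I(M) = [C(3,1)·p^2·(1−p)] / p^3 = 3·(1−p)/p = 65.8/14.4 = 4.5694
(1−p)/p = 4.5694/3 = 1.5231  ⇒  p = 1/(1 + 1.5231) = 0.3963
Bs-112: 39.63%, Bs-114: 60.37%.

39.63%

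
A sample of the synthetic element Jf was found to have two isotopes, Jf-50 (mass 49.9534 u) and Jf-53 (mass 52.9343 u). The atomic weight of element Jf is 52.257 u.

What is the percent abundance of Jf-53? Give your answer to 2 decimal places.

Let x be the fractional abundance of Jf-50; then Jf-53 has abundance 1 − x.
49.9534·x + 52.9343·(1 − x) = 52.257
(49.9534 − 52.9343)·x = 52.257 − 52.9343
x = -0.6773 / -2.9809 = 0.22721 → 22.72% Jf-50, 77.28% Jf-53.

77.28%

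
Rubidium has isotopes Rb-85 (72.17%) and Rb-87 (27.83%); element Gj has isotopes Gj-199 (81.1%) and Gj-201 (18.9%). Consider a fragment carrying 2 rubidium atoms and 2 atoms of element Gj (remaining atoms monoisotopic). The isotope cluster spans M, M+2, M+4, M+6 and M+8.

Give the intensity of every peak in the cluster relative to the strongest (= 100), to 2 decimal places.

80.82 : 100.00 : 45.46 : 8.99 : 0.65

Rubidium pattern (n=2): 0.52085089 : 0.40169822 : 0.07745089
Element Gj pattern (n=2): 0.657721 : 0.306558 : 0.035721
Convolve the two distributions (both contribute in 2-u steps):
  M: 0.52085089×0.657721 = 0.342575
  M+2: 0.52085089×0.306558 + 0.40169822×0.657721 = 0.423876
  M+4: 0.52085089×0.035721 + 0.40169822×0.306558 + 0.07745089×0.657721 = 0.192690
  M+6: 0.40169822×0.035721 + 0.07745089×0.306558 = 0.038092
  M+8: 0.07745089×0.035721 = 0.002767
Scale to base peak (0.423876) = 100: 80.82 : 100.00 : 45.46 : 8.99 : 0.65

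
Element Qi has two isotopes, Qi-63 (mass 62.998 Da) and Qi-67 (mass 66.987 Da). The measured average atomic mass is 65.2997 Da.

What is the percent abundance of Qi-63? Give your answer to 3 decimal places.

42.299%

Writing the weighted mean with unknown fraction x of Qi-63:
62.998·x + 66.987·(1 − x) = 65.2997
(62.998 − 66.987)·x = 65.2997 − 66.987
x = -1.6873 / -3.989 = 0.42299 → 42.299% Qi-63, 57.701% Qi-67.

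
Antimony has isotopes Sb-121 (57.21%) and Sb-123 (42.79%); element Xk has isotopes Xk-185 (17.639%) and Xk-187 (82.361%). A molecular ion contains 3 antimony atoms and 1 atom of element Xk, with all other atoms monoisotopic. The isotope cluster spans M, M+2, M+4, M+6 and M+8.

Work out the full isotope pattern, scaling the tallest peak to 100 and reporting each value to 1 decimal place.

8.2 : 56.9 : 100.0 : 67.9 : 16.1

Antimony pattern (n=3): 0.18724742 : 0.42015297 : 0.3142518 : 0.07834781
Element Xk pattern (n=1): 0.17639 : 0.82361
Convolve the two distributions (both contribute in 2-u steps):
  M: 0.18724742×0.17639 = 0.033029
  M+2: 0.18724742×0.82361 + 0.42015297×0.17639 = 0.228330
  M+4: 0.42015297×0.82361 + 0.3142518×0.17639 = 0.401473
  M+6: 0.3142518×0.82361 + 0.07834781×0.17639 = 0.272641
  M+8: 0.07834781×0.82361 = 0.064528
Scale to base peak (0.401473) = 100: 8.2 : 56.9 : 100.0 : 67.9 : 16.1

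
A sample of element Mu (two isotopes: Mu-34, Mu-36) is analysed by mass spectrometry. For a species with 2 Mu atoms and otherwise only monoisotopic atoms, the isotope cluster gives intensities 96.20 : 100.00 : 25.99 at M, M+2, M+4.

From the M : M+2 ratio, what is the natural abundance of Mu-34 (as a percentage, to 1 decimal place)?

65.8%

Let p = fractional abundance of Mu-34. I(M+2)/I(M) = [C(2,1)·p^1·(1−p)] / p^2 = 2·(1−p)/p = 100.00/96.20 = 1.0395
(1−p)/p = 1.0395/2 = 0.5198  ⇒  p = 1/(1 + 0.5198) = 0.6580
Mu-34: 65.8%, Mu-36: 34.2%.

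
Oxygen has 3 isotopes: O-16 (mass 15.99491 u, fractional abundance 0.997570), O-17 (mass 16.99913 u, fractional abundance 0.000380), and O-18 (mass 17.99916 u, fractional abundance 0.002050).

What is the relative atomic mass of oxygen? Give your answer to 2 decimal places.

16.00 u

Weight each isotope mass by its fractional abundance: 0.997570 × 15.99491 + 0.000380 × 16.99913 + 0.002050 × 17.99916
= 15.956042 + 0.006460 + 0.036898 = 15.999400 u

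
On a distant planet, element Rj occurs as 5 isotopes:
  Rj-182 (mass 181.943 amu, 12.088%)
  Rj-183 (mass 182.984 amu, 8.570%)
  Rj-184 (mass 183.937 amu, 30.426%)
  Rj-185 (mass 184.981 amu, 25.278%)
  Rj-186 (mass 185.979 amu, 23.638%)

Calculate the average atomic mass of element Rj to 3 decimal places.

184.361 amu

Weight each isotope mass by its fractional abundance: 0.12088 × 181.943 + 0.08570 × 182.984 + 0.30426 × 183.937 + 0.25278 × 184.981 + 0.23638 × 185.979
= 21.9933 + 15.6817 + 55.9647 + 46.7595 + 43.9617 = 184.3609 amu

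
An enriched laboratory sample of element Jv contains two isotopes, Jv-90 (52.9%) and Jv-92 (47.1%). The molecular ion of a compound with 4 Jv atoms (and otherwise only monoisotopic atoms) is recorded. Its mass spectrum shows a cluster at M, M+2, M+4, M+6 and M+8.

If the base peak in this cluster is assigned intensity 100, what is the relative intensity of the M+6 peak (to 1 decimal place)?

59.4

Binomial terms of (0.529 + 0.471)^4: M 0.0783, M+2 0.2789, M+4 0.3725, M+6 0.2211, M+8 0.0492 → M+4 is the base peak.
P(M+4) = C(4,2) × 0.529^2 × 0.471^2 = 6 × 0.279841 × 0.221841 = 0.372481 (base)
P(M+6) = C(4,3) × 0.529^1 × 0.471^3 = 4 × 0.5290 × 0.10448711 = 0.221095
Relative intensity = 0.221095 / 0.372481 × 100 = 59.4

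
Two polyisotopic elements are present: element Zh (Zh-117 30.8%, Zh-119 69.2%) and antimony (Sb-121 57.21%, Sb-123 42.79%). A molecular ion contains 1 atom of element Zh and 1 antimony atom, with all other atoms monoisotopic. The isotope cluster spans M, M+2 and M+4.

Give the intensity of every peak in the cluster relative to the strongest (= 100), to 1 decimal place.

33.4 : 100.0 : 56.1

Element Zh pattern (n=1): 0.3080 : 0.6920
Antimony pattern (n=1): 0.5721 : 0.4279
Convolve the two distributions (both contribute in 2-u steps):
  M: 0.3080×0.5721 = 0.176207
  M+2: 0.3080×0.4279 + 0.6920×0.5721 = 0.527686
  M+4: 0.6920×0.4279 = 0.296107
Scale to base peak (0.527686) = 100: 33.4 : 100.0 : 56.1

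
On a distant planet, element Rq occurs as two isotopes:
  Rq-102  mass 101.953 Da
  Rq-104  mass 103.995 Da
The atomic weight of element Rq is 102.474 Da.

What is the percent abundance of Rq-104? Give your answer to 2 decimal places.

25.51%

Writing the weighted mean with unknown fraction x of Rq-102:
101.953·x + 103.995·(1 − x) = 102.474
(101.953 − 103.995)·x = 102.474 − 103.995
x = -1.521 / -2.042 = 0.74486 → 74.49% Rq-102, 25.51% Rq-104.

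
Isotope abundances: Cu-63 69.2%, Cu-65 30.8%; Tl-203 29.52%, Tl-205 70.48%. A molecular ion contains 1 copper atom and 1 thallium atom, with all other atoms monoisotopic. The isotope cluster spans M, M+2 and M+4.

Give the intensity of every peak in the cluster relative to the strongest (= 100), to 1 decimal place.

35.3 : 100.0 : 37.5

Copper pattern (n=1): 0.6920 : 0.3080
Thallium pattern (n=1): 0.2952 : 0.7048
Convolve the two distributions (both contribute in 2-u steps):
  M: 0.6920×0.2952 = 0.204278
  M+2: 0.6920×0.7048 + 0.3080×0.2952 = 0.578643
  M+4: 0.3080×0.7048 = 0.217078
Scale to base peak (0.578643) = 100: 35.3 : 100.0 : 37.5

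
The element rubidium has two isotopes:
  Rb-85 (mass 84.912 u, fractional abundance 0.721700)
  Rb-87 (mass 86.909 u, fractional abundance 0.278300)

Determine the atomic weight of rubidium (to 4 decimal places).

85.4678 u

Average mass = Σ (abundance × isotope mass) = 0.721700 × 84.912 + 0.278300 × 86.909
= 61.28099 + 24.18677 = 85.46776 u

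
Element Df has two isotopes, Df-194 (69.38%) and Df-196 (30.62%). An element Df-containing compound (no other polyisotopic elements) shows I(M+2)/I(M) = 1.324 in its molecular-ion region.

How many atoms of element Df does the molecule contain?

3

With n Df atoms, P(M+2)/P(M) = C(n,1)·p^(n−1)q / p^n = n·q/p = n · 0.3062/0.6938.
n = 1.324 × 0.6938/0.3062 = 3.00 ≈ 3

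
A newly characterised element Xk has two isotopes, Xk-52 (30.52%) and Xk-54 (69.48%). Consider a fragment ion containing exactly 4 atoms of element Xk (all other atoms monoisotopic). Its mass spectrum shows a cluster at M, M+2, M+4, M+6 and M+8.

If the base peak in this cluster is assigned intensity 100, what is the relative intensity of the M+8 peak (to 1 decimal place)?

56.9

Binomial terms of (0.3052 + 0.6948)^4: M 0.0087, M+2 0.0790, M+4 0.2698, M+6 0.4095, M+8 0.2330 → M+6 is the base peak.
P(M+6) = C(4,3) × 0.3052^1 × 0.6948^3 = 4 × 0.3052 × 0.33541264 = 0.409472 (base)
P(M+8) = C(4,4) × 0.3052^0 × 0.6948^4 = 1 × 1.0000 × 0.2330447 = 0.233045
Relative intensity = 0.233045 / 0.409472 × 100 = 56.9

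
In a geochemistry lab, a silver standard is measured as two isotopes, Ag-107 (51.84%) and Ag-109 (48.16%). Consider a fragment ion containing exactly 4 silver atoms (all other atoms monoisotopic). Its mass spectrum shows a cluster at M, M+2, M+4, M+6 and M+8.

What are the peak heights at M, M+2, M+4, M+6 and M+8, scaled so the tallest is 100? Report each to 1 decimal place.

19.3 : 71.8 : 100.0 : 61.9 : 14.4

Each Ag atom is independently Ag-107 (p = 0.5184) or Ag-109 (q = 0.4816); the cluster is the binomial expansion (p + q)^4.
P(M) = 0.5184^4 = 0.072220
P(M+2) = 4 × 0.5184^3 × 0.4816^1 = 0.268375
P(M+4) = 6 × 0.5184^2 × 0.4816^2 = 0.373985
P(M+6) = 4 × 0.5184^1 × 0.4816^3 = 0.231624
P(M+8) = 0.4816^4 = 0.053795
The M+4 peak is largest (0.373985); scaling to 100 gives 19.3 : 71.8 : 100.0 : 61.9 : 14.4.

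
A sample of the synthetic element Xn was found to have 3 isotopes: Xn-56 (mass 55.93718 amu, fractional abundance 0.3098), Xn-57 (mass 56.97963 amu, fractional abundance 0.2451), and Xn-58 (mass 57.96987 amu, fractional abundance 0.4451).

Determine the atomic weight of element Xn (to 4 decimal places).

Weight each isotope mass by its fractional abundance: 0.3098 × 55.93718 + 0.2451 × 56.97963 + 0.4451 × 57.96987
= 17.329338 + 13.965707 + 25.802389 = 57.097434 amu

57.0974 amu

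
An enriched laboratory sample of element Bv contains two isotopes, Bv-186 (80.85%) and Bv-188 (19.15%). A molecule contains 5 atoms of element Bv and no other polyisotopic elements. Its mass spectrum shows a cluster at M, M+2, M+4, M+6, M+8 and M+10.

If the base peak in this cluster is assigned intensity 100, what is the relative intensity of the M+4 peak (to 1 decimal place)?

Term probabilities: M 0.3455, M+2 0.4091, M+4 0.1938, M+6 0.0459, M+8 0.0054, M+10 0.0003. Base peak = M+2.
P(M+2) = C(5,1) × 0.8085^4 × 0.1915^1 = 5 × 0.42728741 × 0.1915 = 0.409128 (base)
P(M+4) = C(5,2) × 0.8085^3 × 0.1915^2 = 10 × 0.52849401 × 0.03667225 = 0.193811
Relative intensity = 0.193811 / 0.409128 × 100 = 47.4

47.4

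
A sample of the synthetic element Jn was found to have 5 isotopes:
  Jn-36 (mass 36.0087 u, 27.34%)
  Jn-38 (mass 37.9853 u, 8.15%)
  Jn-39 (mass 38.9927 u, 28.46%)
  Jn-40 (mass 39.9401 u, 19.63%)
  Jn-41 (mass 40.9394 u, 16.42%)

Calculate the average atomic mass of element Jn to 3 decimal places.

38.600 u

The abundance-weighted mean is 0.2734 × 36.0087 + 0.0815 × 37.9853 + 0.2846 × 38.9927 + 0.1963 × 39.9401 + 0.1642 × 40.9394
= 9.84478 + 3.09580 + 11.09732 + 7.84024 + 6.72225 = 38.60039 u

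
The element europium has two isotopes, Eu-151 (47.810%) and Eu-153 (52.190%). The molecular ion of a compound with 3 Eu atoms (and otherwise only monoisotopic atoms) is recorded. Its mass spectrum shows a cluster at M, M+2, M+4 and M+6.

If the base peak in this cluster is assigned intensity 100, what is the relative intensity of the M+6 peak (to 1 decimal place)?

(0.47810 + 0.52190)^3 gives M 0.1093, M+2 0.3579, M+4 0.3907, M+6 0.1422; the largest is M+4.
P(M+4) = C(3,2) × 0.47810^1 × 0.52190^2 = 3 × 0.4781 × 0.27237961 = 0.390674 (base)
P(M+6) = C(3,3) × 0.47810^0 × 0.52190^3 = 1 × 1.0000 × 0.14215492 = 0.142155
Relative intensity = 0.142155 / 0.390674 × 100 = 36.4

36.4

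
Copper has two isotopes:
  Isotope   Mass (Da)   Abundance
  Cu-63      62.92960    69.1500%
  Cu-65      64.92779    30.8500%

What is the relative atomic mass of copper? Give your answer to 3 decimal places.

Weight each isotope mass by its fractional abundance: 0.691500 × 62.92960 + 0.308500 × 64.92779
= 43.515818 + 20.030223 = 63.546041 Da

63.546 Da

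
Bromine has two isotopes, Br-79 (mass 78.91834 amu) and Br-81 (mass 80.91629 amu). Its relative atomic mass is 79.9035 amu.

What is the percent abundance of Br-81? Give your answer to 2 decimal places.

Writing the weighted mean with unknown fraction x of Br-79:
78.91834·x + 80.91629·(1 − x) = 79.9035
(78.91834 − 80.91629)·x = 79.9035 − 80.91629
x = -1.01279 / -1.99795 = 0.50691 → 50.69% Br-79, 49.31% Br-81.

49.31%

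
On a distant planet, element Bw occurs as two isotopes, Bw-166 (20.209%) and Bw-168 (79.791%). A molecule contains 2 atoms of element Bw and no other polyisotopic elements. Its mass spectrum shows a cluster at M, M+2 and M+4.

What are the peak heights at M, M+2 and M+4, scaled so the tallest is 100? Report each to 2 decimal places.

6.41 : 50.65 : 100.00

Each Bw atom is independently Bw-166 (p = 0.20209) or Bw-168 (q = 0.79791); the cluster is the binomial expansion (p + q)^2.
P(M) = 0.20209^2 = 0.040840
P(M+2) = 2 × 0.20209^1 × 0.79791^1 = 0.322499
P(M+4) = 0.79791^2 = 0.636660
The M+4 peak is largest (0.636660); scaling to 100 gives 6.41 : 50.65 : 100.00.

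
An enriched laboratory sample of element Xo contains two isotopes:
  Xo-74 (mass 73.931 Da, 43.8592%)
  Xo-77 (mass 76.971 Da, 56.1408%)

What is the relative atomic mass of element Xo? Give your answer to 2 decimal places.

Ar = Σ fᵢ·mᵢ = 0.438592 × 73.931 + 0.561408 × 76.971
= 32.4255 + 43.2121 = 75.6376 Da

75.64 Da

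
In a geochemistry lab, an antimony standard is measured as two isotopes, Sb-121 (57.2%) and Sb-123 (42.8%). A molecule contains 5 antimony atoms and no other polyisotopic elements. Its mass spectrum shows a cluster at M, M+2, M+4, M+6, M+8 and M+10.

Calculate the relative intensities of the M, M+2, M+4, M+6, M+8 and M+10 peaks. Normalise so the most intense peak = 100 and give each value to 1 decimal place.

Expanding (0.572 + 0.428)^5:
P(M) = 0.572^5 = 0.061232
P(M+2) = 5 × 0.572^4 × 0.428^1 = 0.229086
P(M+4) = 10 × 0.572^3 × 0.428^2 = 0.342827
P(M+6) = 10 × 0.572^2 × 0.428^3 = 0.256521
P(M+8) = 5 × 0.572^1 × 0.428^4 = 0.095971
P(M+10) = 0.428^5 = 0.014362
The M+4 peak is largest (0.342827); scaling to 100 gives 17.9 : 66.8 : 100.0 : 74.8 : 28.0 : 4.2.

17.9 : 66.8 : 100.0 : 74.8 : 28.0 : 4.2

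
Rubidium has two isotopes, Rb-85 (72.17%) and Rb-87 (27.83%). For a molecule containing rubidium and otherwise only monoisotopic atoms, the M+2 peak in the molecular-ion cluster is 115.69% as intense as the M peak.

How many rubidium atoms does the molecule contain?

3

The M+2/M ratio from n Rb atoms is n · q/p = n · 0.2783/0.7217.
n = 1.1569 × 0.7217/0.2783 = 3.00 ≈ 3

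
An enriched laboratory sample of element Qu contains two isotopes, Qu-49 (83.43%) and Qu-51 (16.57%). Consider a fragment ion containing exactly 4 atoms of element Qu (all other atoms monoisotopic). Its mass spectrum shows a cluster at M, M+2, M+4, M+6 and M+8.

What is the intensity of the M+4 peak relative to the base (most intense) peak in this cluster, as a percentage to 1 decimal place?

23.7%

(0.8343 + 0.1657)^4 gives M 0.4845, M+2 0.3849, M+4 0.1147, M+6 0.0152, M+8 0.0008; the largest is M.
P(M) = C(4,0) × 0.8343^4 × 0.1657^0 = 1 × 0.48449464 × 1.0000 = 0.484495 (base)
P(M+4) = C(4,2) × 0.8343^2 × 0.1657^2 = 6 × 0.69605649 × 0.02745649 = 0.114668
Relative intensity = 0.114668 / 0.484495 × 100 = 23.7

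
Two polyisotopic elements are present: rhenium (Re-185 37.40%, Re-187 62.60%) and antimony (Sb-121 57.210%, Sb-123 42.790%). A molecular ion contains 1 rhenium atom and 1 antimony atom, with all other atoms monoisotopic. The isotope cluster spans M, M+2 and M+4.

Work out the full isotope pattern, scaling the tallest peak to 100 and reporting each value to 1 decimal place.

41.3 : 100.0 : 51.7

Rhenium pattern (n=1): 0.3740 : 0.6260
Antimony pattern (n=1): 0.5721 : 0.4279
Convolve the two distributions (both contribute in 2-u steps):
  M: 0.3740×0.5721 = 0.213965
  M+2: 0.3740×0.4279 + 0.6260×0.5721 = 0.518169
  M+4: 0.6260×0.4279 = 0.267865
Scale to base peak (0.518169) = 100: 41.3 : 100.0 : 51.7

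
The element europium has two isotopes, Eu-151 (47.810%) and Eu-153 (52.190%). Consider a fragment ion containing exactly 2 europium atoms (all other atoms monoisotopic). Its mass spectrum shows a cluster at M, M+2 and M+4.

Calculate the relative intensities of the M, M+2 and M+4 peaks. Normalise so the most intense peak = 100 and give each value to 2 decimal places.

45.80 : 100.00 : 54.58

Expanding (0.47810 + 0.52190)^2:
P(M) = 0.47810^2 = 0.228580
P(M+2) = 2 × 0.47810^1 × 0.52190^1 = 0.499041
P(M+4) = 0.52190^2 = 0.272380
The M+2 peak is largest (0.499041); scaling to 100 gives 45.80 : 100.00 : 54.58.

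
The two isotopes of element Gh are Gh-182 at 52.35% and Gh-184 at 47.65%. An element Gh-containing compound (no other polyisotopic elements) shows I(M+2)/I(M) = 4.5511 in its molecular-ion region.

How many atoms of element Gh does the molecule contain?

5

The M+2/M ratio from n Gh atoms is n · q/p = n · 0.4765/0.5235.
n = 4.5511 × 0.5235/0.4765 = 5.00 ≈ 5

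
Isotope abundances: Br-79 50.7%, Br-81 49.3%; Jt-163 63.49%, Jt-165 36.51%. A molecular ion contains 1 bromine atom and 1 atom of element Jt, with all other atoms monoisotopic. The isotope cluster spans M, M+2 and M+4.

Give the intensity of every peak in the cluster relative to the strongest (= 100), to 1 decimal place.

Bromine pattern (n=1): 0.5070 : 0.4930
Element Jt pattern (n=1): 0.6349 : 0.3651
Convolve the two distributions (both contribute in 2-u steps):
  M: 0.5070×0.6349 = 0.321894
  M+2: 0.5070×0.3651 + 0.4930×0.6349 = 0.498111
  M+4: 0.4930×0.3651 = 0.179994
Scale to base peak (0.498111) = 100: 64.6 : 100.0 : 36.1

64.6 : 100.0 : 36.1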